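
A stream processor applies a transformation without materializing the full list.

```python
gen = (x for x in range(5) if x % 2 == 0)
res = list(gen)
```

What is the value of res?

Step 1: Filter range(5) keeping only even values:
  x=0: even, included
  x=1: odd, excluded
  x=2: even, included
  x=3: odd, excluded
  x=4: even, included
Therefore res = [0, 2, 4].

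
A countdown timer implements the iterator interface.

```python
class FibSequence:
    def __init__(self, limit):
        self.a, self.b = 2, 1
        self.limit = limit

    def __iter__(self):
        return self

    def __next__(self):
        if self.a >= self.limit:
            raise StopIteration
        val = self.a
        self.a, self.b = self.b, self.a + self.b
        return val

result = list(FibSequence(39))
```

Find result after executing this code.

Step 1: Fibonacci-like sequence (a=2, b=1) until >= 39:
  Yield 2, then a,b = 1,3
  Yield 1, then a,b = 3,4
  Yield 3, then a,b = 4,7
  Yield 4, then a,b = 7,11
  Yield 7, then a,b = 11,18
  Yield 11, then a,b = 18,29
  Yield 18, then a,b = 29,47
  Yield 29, then a,b = 47,76
Step 2: 47 >= 39, stop.
Therefore result = [2, 1, 3, 4, 7, 11, 18, 29].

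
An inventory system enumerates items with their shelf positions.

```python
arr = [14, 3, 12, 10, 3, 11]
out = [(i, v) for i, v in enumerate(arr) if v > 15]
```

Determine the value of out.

Step 1: Filter enumerate([14, 3, 12, 10, 3, 11]) keeping v > 15:
  (0, 14): 14 <= 15, excluded
  (1, 3): 3 <= 15, excluded
  (2, 12): 12 <= 15, excluded
  (3, 10): 10 <= 15, excluded
  (4, 3): 3 <= 15, excluded
  (5, 11): 11 <= 15, excluded
Therefore out = [].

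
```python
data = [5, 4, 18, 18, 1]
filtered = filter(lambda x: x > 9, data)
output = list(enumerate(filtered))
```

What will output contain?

Step 1: Filter [5, 4, 18, 18, 1] for > 9: [18, 18].
Step 2: enumerate re-indexes from 0: [(0, 18), (1, 18)].
Therefore output = [(0, 18), (1, 18)].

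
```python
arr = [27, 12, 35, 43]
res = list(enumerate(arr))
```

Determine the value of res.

Step 1: enumerate pairs each element with its index:
  (0, 27)
  (1, 12)
  (2, 35)
  (3, 43)
Therefore res = [(0, 27), (1, 12), (2, 35), (3, 43)].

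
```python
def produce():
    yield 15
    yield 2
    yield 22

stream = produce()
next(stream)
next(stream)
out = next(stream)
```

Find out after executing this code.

Step 1: produce() creates a generator.
Step 2: next(stream) yields 15 (consumed and discarded).
Step 3: next(stream) yields 2 (consumed and discarded).
Step 4: next(stream) yields 22, assigned to out.
Therefore out = 22.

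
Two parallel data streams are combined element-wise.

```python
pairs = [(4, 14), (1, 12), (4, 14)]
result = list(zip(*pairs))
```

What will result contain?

Step 1: zip(*pairs) transposes: unzips [(4, 14), (1, 12), (4, 14)] into separate sequences.
Step 2: First elements: (4, 1, 4), second elements: (14, 12, 14).
Therefore result = [(4, 1, 4), (14, 12, 14)].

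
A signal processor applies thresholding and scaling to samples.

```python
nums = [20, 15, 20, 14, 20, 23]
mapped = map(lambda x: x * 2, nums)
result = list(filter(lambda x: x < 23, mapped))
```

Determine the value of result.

Step 1: Map x * 2:
  20 -> 40
  15 -> 30
  20 -> 40
  14 -> 28
  20 -> 40
  23 -> 46
Step 2: Filter for < 23:
  40: removed
  30: removed
  40: removed
  28: removed
  40: removed
  46: removed
Therefore result = [].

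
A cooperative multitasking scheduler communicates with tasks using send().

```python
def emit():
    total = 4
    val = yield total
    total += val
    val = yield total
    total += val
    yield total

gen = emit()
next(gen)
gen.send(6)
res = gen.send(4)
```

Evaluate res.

Step 1: next() -> yield total=4.
Step 2: send(6) -> val=6, total = 4+6 = 10, yield 10.
Step 3: send(4) -> val=4, total = 10+4 = 14, yield 14.
Therefore res = 14.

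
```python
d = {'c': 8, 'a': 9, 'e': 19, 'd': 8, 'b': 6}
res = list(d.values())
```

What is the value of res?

Step 1: d.values() returns the dictionary values in insertion order.
Therefore res = [8, 9, 19, 8, 6].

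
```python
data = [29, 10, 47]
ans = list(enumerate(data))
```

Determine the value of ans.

Step 1: enumerate pairs each element with its index:
  (0, 29)
  (1, 10)
  (2, 47)
Therefore ans = [(0, 29), (1, 10), (2, 47)].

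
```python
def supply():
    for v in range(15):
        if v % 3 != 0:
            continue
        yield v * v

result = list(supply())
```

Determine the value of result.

Step 1: Only yield v**2 when v is divisible by 3:
  v=0: 0 % 3 == 0, yield 0**2 = 0
  v=3: 3 % 3 == 0, yield 3**2 = 9
  v=6: 6 % 3 == 0, yield 6**2 = 36
  v=9: 9 % 3 == 0, yield 9**2 = 81
  v=12: 12 % 3 == 0, yield 12**2 = 144
Therefore result = [0, 9, 36, 81, 144].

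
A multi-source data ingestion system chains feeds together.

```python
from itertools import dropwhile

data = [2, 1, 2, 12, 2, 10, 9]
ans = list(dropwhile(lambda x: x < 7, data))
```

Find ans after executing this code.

Step 1: dropwhile drops elements while < 7:
  2 < 7: dropped
  1 < 7: dropped
  2 < 7: dropped
  12: kept (dropping stopped)
Step 2: Remaining elements kept regardless of condition.
Therefore ans = [12, 2, 10, 9].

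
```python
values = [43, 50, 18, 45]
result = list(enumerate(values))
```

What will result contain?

Step 1: enumerate pairs each element with its index:
  (0, 43)
  (1, 50)
  (2, 18)
  (3, 45)
Therefore result = [(0, 43), (1, 50), (2, 18), (3, 45)].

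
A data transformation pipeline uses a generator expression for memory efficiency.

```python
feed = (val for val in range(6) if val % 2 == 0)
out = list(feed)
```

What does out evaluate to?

Step 1: Filter range(6) keeping only even values:
  val=0: even, included
  val=1: odd, excluded
  val=2: even, included
  val=3: odd, excluded
  val=4: even, included
  val=5: odd, excluded
Therefore out = [0, 2, 4].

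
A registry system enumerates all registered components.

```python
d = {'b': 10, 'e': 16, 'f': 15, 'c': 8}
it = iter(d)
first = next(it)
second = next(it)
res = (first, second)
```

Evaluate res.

Step 1: iter(d) iterates over keys: ['b', 'e', 'f', 'c'].
Step 2: first = next(it) = 'b', second = next(it) = 'e'.
Therefore res = ('b', 'e').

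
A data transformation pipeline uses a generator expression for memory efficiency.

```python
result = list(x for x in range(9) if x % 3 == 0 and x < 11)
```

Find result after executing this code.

Step 1: Filter range(9) where x % 3 == 0 and x < 11:
  x=0: both conditions met, included
  x=1: excluded (1 % 3 != 0)
  x=2: excluded (2 % 3 != 0)
  x=3: both conditions met, included
  x=4: excluded (4 % 3 != 0)
  x=5: excluded (5 % 3 != 0)
  x=6: both conditions met, included
  x=7: excluded (7 % 3 != 0)
  x=8: excluded (8 % 3 != 0)
Therefore result = [0, 3, 6].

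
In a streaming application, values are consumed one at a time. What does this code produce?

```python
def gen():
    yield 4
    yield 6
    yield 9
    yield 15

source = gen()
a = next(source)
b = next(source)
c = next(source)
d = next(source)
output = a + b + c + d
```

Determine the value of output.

Step 1: Create generator and consume all values:
  a = next(source) = 4
  b = next(source) = 6
  c = next(source) = 9
  d = next(source) = 15
Step 2: output = 4 + 6 + 9 + 15 = 34.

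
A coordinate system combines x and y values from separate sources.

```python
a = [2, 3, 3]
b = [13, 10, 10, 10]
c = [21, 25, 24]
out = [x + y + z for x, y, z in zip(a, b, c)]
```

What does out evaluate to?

Step 1: zip three lists (truncates to shortest, len=3):
  2 + 13 + 21 = 36
  3 + 10 + 25 = 38
  3 + 10 + 24 = 37
Therefore out = [36, 38, 37].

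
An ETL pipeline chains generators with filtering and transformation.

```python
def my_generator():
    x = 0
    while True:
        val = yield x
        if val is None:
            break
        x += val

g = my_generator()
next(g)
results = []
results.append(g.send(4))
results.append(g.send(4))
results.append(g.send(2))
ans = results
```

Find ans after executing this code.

Step 1: next(g) -> yield 0.
Step 2: send(4) -> x = 4, yield 4.
Step 3: send(4) -> x = 8, yield 8.
Step 4: send(2) -> x = 10, yield 10.
Therefore ans = [4, 8, 10].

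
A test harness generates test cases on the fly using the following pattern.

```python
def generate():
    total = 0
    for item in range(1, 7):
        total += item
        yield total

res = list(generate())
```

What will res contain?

Step 1: Generator accumulates running sum:
  item=1: total = 1, yield 1
  item=2: total = 3, yield 3
  item=3: total = 6, yield 6
  item=4: total = 10, yield 10
  item=5: total = 15, yield 15
  item=6: total = 21, yield 21
Therefore res = [1, 3, 6, 10, 15, 21].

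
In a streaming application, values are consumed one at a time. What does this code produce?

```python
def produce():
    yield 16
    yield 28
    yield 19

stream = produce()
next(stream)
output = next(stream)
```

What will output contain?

Step 1: produce() creates a generator.
Step 2: next(stream) yields 16 (consumed and discarded).
Step 3: next(stream) yields 28, assigned to output.
Therefore output = 28.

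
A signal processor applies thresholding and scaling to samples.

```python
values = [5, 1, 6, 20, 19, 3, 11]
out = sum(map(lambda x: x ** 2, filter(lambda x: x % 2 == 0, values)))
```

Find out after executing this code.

Step 1: Filter even numbers from [5, 1, 6, 20, 19, 3, 11]: [6, 20]
Step 2: Square each: [36, 400]
Step 3: Sum = 436.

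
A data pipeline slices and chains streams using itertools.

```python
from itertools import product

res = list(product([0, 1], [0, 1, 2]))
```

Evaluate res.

Step 1: product([0, 1], [0, 1, 2]) gives all pairs:
  (0, 0)
  (0, 1)
  (0, 2)
  (1, 0)
  (1, 1)
  (1, 2)
Therefore res = [(0, 0), (0, 1), (0, 2), (1, 0), (1, 1), (1, 2)].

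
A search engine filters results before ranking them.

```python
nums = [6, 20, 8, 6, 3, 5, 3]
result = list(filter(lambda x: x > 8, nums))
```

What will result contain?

Step 1: Filter elements > 8:
  6: removed
  20: kept
  8: removed
  6: removed
  3: removed
  5: removed
  3: removed
Therefore result = [20].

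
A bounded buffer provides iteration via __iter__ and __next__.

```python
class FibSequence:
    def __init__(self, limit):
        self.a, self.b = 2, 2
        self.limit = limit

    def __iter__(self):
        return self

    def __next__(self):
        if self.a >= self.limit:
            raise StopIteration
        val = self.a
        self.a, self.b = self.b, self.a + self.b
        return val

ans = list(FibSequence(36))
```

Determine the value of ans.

Step 1: Fibonacci-like sequence (a=2, b=2) until >= 36:
  Yield 2, then a,b = 2,4
  Yield 2, then a,b = 4,6
  Yield 4, then a,b = 6,10
  Yield 6, then a,b = 10,16
  Yield 10, then a,b = 16,26
  Yield 16, then a,b = 26,42
  Yield 26, then a,b = 42,68
Step 2: 42 >= 36, stop.
Therefore ans = [2, 2, 4, 6, 10, 16, 26].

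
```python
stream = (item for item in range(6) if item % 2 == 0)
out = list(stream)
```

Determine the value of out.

Step 1: Filter range(6) keeping only even values:
  item=0: even, included
  item=1: odd, excluded
  item=2: even, included
  item=3: odd, excluded
  item=4: even, included
  item=5: odd, excluded
Therefore out = [0, 2, 4].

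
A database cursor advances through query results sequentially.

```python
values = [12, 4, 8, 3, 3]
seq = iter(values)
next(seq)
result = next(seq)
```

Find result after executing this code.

Step 1: Create iterator over [12, 4, 8, 3, 3].
Step 2: next() consumes 12.
Step 3: next() returns 4.
Therefore result = 4.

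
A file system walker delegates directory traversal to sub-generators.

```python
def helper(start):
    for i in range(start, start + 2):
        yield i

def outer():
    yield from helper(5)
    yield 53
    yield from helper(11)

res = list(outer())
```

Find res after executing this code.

Step 1: outer() delegates to helper(5):
  yield 5
  yield 6
Step 2: yield 53
Step 3: Delegates to helper(11):
  yield 11
  yield 12
Therefore res = [5, 6, 53, 11, 12].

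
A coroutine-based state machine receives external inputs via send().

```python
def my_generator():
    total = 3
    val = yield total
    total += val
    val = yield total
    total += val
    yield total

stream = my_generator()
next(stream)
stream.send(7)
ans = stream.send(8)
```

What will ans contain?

Step 1: next() -> yield total=3.
Step 2: send(7) -> val=7, total = 3+7 = 10, yield 10.
Step 3: send(8) -> val=8, total = 10+8 = 18, yield 18.
Therefore ans = 18.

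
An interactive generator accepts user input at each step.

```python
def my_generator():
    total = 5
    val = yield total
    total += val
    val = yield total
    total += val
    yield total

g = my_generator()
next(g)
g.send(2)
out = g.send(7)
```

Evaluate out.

Step 1: next() -> yield total=5.
Step 2: send(2) -> val=2, total = 5+2 = 7, yield 7.
Step 3: send(7) -> val=7, total = 7+7 = 14, yield 14.
Therefore out = 14.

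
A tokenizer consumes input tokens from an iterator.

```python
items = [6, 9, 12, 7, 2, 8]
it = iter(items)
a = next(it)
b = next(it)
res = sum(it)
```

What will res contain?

Step 1: Create iterator over [6, 9, 12, 7, 2, 8].
Step 2: a = next() = 6, b = next() = 9.
Step 3: sum() of remaining [12, 7, 2, 8] = 29.
Therefore res = 29.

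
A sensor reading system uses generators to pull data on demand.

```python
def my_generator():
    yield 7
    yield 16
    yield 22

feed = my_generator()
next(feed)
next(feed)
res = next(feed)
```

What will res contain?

Step 1: my_generator() creates a generator.
Step 2: next(feed) yields 7 (consumed and discarded).
Step 3: next(feed) yields 16 (consumed and discarded).
Step 4: next(feed) yields 22, assigned to res.
Therefore res = 22.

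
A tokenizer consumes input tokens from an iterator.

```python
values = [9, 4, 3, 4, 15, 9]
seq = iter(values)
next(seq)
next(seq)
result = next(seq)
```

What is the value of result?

Step 1: Create iterator over [9, 4, 3, 4, 15, 9].
Step 2: next() consumes 9.
Step 3: next() consumes 4.
Step 4: next() returns 3.
Therefore result = 3.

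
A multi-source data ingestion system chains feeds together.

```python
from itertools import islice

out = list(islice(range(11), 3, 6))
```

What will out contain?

Step 1: islice(range(11), 3, 6) takes elements at indices [3, 6).
Step 2: Elements: [3, 4, 5].
Therefore out = [3, 4, 5].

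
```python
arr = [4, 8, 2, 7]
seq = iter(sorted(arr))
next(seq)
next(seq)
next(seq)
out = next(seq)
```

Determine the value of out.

Step 1: sorted([4, 8, 2, 7]) = [2, 4, 7, 8].
Step 2: Create iterator and skip 3 elements.
Step 3: next() returns 8.
Therefore out = 8.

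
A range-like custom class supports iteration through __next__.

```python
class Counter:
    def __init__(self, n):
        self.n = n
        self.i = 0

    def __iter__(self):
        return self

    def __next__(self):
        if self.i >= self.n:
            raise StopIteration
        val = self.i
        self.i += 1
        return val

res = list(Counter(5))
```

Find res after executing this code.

Step 1: Counter(5) creates an iterator counting 0 to 4.
Step 2: list() consumes all values: [0, 1, 2, 3, 4].
Therefore res = [0, 1, 2, 3, 4].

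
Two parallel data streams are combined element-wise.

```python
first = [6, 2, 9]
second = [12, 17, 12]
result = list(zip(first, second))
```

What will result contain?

Step 1: zip pairs elements at same index:
  Index 0: (6, 12)
  Index 1: (2, 17)
  Index 2: (9, 12)
Therefore result = [(6, 12), (2, 17), (9, 12)].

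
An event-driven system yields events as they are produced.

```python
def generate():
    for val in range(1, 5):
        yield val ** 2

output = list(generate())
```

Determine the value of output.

Step 1: For each val in range(1, 5), yield val**2:
  val=1: yield 1**2 = 1
  val=2: yield 2**2 = 4
  val=3: yield 3**2 = 9
  val=4: yield 4**2 = 16
Therefore output = [1, 4, 9, 16].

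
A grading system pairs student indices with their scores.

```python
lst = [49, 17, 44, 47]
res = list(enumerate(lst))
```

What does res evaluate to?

Step 1: enumerate pairs each element with its index:
  (0, 49)
  (1, 17)
  (2, 44)
  (3, 47)
Therefore res = [(0, 49), (1, 17), (2, 44), (3, 47)].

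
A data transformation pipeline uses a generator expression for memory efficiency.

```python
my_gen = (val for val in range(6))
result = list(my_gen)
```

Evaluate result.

Step 1: Generator expression iterates range(6): [0, 1, 2, 3, 4, 5].
Step 2: list() collects all values.
Therefore result = [0, 1, 2, 3, 4, 5].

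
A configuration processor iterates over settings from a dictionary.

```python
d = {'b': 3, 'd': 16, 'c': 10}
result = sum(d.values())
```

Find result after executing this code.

Step 1: d.values() = [3, 16, 10].
Step 2: sum = 29.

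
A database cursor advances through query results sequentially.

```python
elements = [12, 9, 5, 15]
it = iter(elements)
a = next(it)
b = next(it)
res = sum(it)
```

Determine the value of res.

Step 1: Create iterator over [12, 9, 5, 15].
Step 2: a = next() = 12, b = next() = 9.
Step 3: sum() of remaining [5, 15] = 20.
Therefore res = 20.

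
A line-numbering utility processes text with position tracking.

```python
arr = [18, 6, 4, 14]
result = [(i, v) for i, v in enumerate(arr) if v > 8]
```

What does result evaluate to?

Step 1: Filter enumerate([18, 6, 4, 14]) keeping v > 8:
  (0, 18): 18 > 8, included
  (1, 6): 6 <= 8, excluded
  (2, 4): 4 <= 8, excluded
  (3, 14): 14 > 8, included
Therefore result = [(0, 18), (3, 14)].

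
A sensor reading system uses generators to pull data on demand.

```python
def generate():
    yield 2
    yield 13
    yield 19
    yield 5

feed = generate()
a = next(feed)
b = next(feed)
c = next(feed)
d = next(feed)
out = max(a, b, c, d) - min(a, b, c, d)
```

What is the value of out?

Step 1: Create generator and consume all values:
  a = next(feed) = 2
  b = next(feed) = 13
  c = next(feed) = 19
  d = next(feed) = 5
Step 2: max = 19, min = 2, out = 19 - 2 = 17.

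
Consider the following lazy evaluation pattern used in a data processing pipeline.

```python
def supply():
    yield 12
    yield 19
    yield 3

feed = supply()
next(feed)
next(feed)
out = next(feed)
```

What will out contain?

Step 1: supply() creates a generator.
Step 2: next(feed) yields 12 (consumed and discarded).
Step 3: next(feed) yields 19 (consumed and discarded).
Step 4: next(feed) yields 3, assigned to out.
Therefore out = 3.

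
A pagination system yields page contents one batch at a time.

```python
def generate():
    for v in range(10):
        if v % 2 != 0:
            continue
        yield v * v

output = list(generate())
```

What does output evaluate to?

Step 1: Only yield v**2 when v is divisible by 2:
  v=0: 0 % 2 == 0, yield 0**2 = 0
  v=2: 2 % 2 == 0, yield 2**2 = 4
  v=4: 4 % 2 == 0, yield 4**2 = 16
  v=6: 6 % 2 == 0, yield 6**2 = 36
  v=8: 8 % 2 == 0, yield 8**2 = 64
Therefore output = [0, 4, 16, 36, 64].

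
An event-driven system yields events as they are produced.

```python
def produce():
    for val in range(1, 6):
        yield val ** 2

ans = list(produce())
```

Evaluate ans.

Step 1: For each val in range(1, 6), yield val**2:
  val=1: yield 1**2 = 1
  val=2: yield 2**2 = 4
  val=3: yield 3**2 = 9
  val=4: yield 4**2 = 16
  val=5: yield 5**2 = 25
Therefore ans = [1, 4, 9, 16, 25].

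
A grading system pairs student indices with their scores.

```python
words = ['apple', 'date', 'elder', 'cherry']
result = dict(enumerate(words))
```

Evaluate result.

Step 1: enumerate pairs indices with words:
  0 -> 'apple'
  1 -> 'date'
  2 -> 'elder'
  3 -> 'cherry'
Therefore result = {0: 'apple', 1: 'date', 2: 'elder', 3: 'cherry'}.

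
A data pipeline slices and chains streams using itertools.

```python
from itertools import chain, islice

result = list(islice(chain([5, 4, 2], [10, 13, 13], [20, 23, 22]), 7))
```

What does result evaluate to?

Step 1: chain([5, 4, 2], [10, 13, 13], [20, 23, 22]) = [5, 4, 2, 10, 13, 13, 20, 23, 22].
Step 2: islice takes first 7 elements: [5, 4, 2, 10, 13, 13, 20].
Therefore result = [5, 4, 2, 10, 13, 13, 20].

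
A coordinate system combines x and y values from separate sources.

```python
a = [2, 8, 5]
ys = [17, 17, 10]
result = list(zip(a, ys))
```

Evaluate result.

Step 1: zip pairs elements at same index:
  Index 0: (2, 17)
  Index 1: (8, 17)
  Index 2: (5, 10)
Therefore result = [(2, 17), (8, 17), (5, 10)].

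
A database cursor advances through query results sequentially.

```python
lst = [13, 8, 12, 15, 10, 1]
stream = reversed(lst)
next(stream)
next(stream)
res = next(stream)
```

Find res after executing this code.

Step 1: reversed([13, 8, 12, 15, 10, 1]) gives iterator: [1, 10, 15, 12, 8, 13].
Step 2: First next() = 1, second next() = 10.
Step 3: Third next() = 15.
Therefore res = 15.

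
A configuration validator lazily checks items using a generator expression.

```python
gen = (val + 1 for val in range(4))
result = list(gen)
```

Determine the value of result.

Step 1: For each val in range(4), compute val+1:
  val=0: 0+1 = 1
  val=1: 1+1 = 2
  val=2: 2+1 = 3
  val=3: 3+1 = 4
Therefore result = [1, 2, 3, 4].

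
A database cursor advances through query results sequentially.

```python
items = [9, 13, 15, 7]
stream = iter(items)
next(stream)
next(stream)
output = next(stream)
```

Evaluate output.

Step 1: Create iterator over [9, 13, 15, 7].
Step 2: next() consumes 9.
Step 3: next() consumes 13.
Step 4: next() returns 15.
Therefore output = 15.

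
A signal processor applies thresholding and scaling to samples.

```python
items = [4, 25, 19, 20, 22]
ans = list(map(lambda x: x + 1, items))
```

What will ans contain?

Step 1: Apply lambda x: x + 1 to each element:
  4 -> 5
  25 -> 26
  19 -> 20
  20 -> 21
  22 -> 23
Therefore ans = [5, 26, 20, 21, 23].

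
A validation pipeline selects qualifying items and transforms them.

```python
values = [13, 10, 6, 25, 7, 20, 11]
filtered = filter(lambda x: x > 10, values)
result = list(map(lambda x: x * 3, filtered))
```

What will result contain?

Step 1: Filter values for elements > 10:
  13: kept
  10: removed
  6: removed
  25: kept
  7: removed
  20: kept
  11: kept
Step 2: Map x * 3 on filtered [13, 25, 20, 11]:
  13 -> 39
  25 -> 75
  20 -> 60
  11 -> 33
Therefore result = [39, 75, 60, 33].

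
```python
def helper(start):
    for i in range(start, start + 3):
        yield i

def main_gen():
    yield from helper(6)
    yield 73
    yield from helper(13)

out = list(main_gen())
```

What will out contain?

Step 1: main_gen() delegates to helper(6):
  yield 6
  yield 7
  yield 8
Step 2: yield 73
Step 3: Delegates to helper(13):
  yield 13
  yield 14
  yield 15
Therefore out = [6, 7, 8, 73, 13, 14, 15].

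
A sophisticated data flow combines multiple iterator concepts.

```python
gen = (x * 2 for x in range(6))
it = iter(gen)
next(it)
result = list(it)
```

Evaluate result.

Step 1: Generator produces [0, 2, 4, 6, 8, 10].
Step 2: next(it) consumes first element (0).
Step 3: list(it) collects remaining: [2, 4, 6, 8, 10].
Therefore result = [2, 4, 6, 8, 10].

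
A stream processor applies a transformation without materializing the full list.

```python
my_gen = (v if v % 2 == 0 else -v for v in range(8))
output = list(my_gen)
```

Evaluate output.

Step 1: For each v in range(8), yield v if even, else -v:
  v=0: even, yield 0
  v=1: odd, yield -1
  v=2: even, yield 2
  v=3: odd, yield -3
  v=4: even, yield 4
  v=5: odd, yield -5
  v=6: even, yield 6
  v=7: odd, yield -7
Therefore output = [0, -1, 2, -3, 4, -5, 6, -7].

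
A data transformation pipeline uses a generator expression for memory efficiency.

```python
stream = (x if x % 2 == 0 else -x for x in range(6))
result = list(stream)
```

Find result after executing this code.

Step 1: For each x in range(6), yield x if even, else -x:
  x=0: even, yield 0
  x=1: odd, yield -1
  x=2: even, yield 2
  x=3: odd, yield -3
  x=4: even, yield 4
  x=5: odd, yield -5
Therefore result = [0, -1, 2, -3, 4, -5].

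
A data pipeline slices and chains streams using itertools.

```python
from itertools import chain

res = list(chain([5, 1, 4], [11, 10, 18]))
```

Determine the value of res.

Step 1: chain() concatenates iterables: [5, 1, 4] + [11, 10, 18].
Therefore res = [5, 1, 4, 11, 10, 18].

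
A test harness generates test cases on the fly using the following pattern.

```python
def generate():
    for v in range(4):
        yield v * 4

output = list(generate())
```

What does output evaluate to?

Step 1: For each v in range(4), yield v * 4:
  v=0: yield 0 * 4 = 0
  v=1: yield 1 * 4 = 4
  v=2: yield 2 * 4 = 8
  v=3: yield 3 * 4 = 12
Therefore output = [0, 4, 8, 12].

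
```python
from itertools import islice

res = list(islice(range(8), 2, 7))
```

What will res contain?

Step 1: islice(range(8), 2, 7) takes elements at indices [2, 7).
Step 2: Elements: [2, 3, 4, 5, 6].
Therefore res = [2, 3, 4, 5, 6].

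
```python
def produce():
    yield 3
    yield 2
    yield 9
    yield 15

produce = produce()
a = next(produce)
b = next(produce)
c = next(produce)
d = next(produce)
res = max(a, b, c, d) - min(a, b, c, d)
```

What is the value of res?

Step 1: Create generator and consume all values:
  a = next(produce) = 3
  b = next(produce) = 2
  c = next(produce) = 9
  d = next(produce) = 15
Step 2: max = 15, min = 2, res = 15 - 2 = 13.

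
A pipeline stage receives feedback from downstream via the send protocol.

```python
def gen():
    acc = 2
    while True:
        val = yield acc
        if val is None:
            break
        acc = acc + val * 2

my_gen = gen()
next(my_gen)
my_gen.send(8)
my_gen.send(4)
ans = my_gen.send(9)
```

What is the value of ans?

Step 1: next() -> yield acc=2.
Step 2: send(8) -> val=8, acc = 2 + 8*2 = 18, yield 18.
Step 3: send(4) -> val=4, acc = 18 + 4*2 = 26, yield 26.
Step 4: send(9) -> val=9, acc = 26 + 9*2 = 44, yield 44.
Therefore ans = 44.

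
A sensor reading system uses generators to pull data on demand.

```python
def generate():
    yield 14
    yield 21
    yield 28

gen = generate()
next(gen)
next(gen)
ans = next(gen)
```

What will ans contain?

Step 1: generate() creates a generator.
Step 2: next(gen) yields 14 (consumed and discarded).
Step 3: next(gen) yields 21 (consumed and discarded).
Step 4: next(gen) yields 28, assigned to ans.
Therefore ans = 28.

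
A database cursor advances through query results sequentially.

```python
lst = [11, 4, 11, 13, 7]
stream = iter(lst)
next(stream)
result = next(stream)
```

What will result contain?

Step 1: Create iterator over [11, 4, 11, 13, 7].
Step 2: next() consumes 11.
Step 3: next() returns 4.
Therefore result = 4.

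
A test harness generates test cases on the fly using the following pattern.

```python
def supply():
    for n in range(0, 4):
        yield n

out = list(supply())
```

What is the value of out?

Step 1: The generator yields each value from range(0, 4).
Step 2: list() consumes all yields: [0, 1, 2, 3].
Therefore out = [0, 1, 2, 3].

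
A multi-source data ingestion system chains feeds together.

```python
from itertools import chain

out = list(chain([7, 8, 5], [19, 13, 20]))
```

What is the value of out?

Step 1: chain() concatenates iterables: [7, 8, 5] + [19, 13, 20].
Therefore out = [7, 8, 5, 19, 13, 20].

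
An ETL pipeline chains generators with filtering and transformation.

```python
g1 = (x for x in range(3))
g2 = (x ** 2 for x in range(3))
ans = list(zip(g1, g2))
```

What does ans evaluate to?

Step 1: g1 produces [0, 1, 2].
Step 2: g2 produces [0, 1, 4].
Step 3: zip pairs them: [(0, 0), (1, 1), (2, 4)].
Therefore ans = [(0, 0), (1, 1), (2, 4)].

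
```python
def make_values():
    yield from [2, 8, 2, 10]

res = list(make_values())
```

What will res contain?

Step 1: yield from delegates to the iterable, yielding each element.
Step 2: Collected values: [2, 8, 2, 10].
Therefore res = [2, 8, 2, 10].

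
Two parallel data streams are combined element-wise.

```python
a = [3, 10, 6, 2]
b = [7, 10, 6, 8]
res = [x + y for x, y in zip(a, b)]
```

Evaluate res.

Step 1: Add corresponding elements:
  3 + 7 = 10
  10 + 10 = 20
  6 + 6 = 12
  2 + 8 = 10
Therefore res = [10, 20, 12, 10].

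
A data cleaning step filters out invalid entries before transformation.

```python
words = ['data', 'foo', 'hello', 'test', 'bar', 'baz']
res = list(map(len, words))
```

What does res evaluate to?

Step 1: Map len() to each word:
  'data' -> 4
  'foo' -> 3
  'hello' -> 5
  'test' -> 4
  'bar' -> 3
  'baz' -> 3
Therefore res = [4, 3, 5, 4, 3, 3].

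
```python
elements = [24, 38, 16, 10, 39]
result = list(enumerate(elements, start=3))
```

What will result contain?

Step 1: enumerate with start=3:
  (3, 24)
  (4, 38)
  (5, 16)
  (6, 10)
  (7, 39)
Therefore result = [(3, 24), (4, 38), (5, 16), (6, 10), (7, 39)].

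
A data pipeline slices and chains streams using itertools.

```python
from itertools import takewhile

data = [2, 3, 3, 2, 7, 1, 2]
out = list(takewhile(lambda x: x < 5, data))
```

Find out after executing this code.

Step 1: takewhile stops at first element >= 5:
  2 < 5: take
  3 < 5: take
  3 < 5: take
  2 < 5: take
  7 >= 5: stop
Therefore out = [2, 3, 3, 2].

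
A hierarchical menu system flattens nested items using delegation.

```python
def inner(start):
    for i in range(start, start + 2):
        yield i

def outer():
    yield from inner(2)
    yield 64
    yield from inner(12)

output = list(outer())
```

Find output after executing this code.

Step 1: outer() delegates to inner(2):
  yield 2
  yield 3
Step 2: yield 64
Step 3: Delegates to inner(12):
  yield 12
  yield 13
Therefore output = [2, 3, 64, 12, 13].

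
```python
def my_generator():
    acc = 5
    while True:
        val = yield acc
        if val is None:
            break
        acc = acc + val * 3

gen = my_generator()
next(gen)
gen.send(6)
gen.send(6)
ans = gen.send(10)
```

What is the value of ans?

Step 1: next() -> yield acc=5.
Step 2: send(6) -> val=6, acc = 5 + 6*3 = 23, yield 23.
Step 3: send(6) -> val=6, acc = 23 + 6*3 = 41, yield 41.
Step 4: send(10) -> val=10, acc = 41 + 10*3 = 71, yield 71.
Therefore ans = 71.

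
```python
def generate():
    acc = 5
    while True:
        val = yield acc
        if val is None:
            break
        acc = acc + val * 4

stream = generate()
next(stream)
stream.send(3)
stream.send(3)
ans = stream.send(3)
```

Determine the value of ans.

Step 1: next() -> yield acc=5.
Step 2: send(3) -> val=3, acc = 5 + 3*4 = 17, yield 17.
Step 3: send(3) -> val=3, acc = 17 + 3*4 = 29, yield 29.
Step 4: send(3) -> val=3, acc = 29 + 3*4 = 41, yield 41.
Therefore ans = 41.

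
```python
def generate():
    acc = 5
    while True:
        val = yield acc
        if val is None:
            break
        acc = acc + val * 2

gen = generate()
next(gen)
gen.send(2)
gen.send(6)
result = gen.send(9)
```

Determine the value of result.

Step 1: next() -> yield acc=5.
Step 2: send(2) -> val=2, acc = 5 + 2*2 = 9, yield 9.
Step 3: send(6) -> val=6, acc = 9 + 6*2 = 21, yield 21.
Step 4: send(9) -> val=9, acc = 21 + 9*2 = 39, yield 39.
Therefore result = 39.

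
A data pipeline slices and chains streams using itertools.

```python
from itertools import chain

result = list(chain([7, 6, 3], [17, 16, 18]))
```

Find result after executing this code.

Step 1: chain() concatenates iterables: [7, 6, 3] + [17, 16, 18].
Therefore result = [7, 6, 3, 17, 16, 18].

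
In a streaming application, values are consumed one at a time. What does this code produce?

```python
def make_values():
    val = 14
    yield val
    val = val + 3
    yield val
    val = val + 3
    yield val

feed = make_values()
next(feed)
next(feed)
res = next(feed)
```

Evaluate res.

Step 1: Trace through generator execution:
  Yield 1: val starts at 14, yield 14
  Yield 2: val = 14 + 3 = 17, yield 17
  Yield 3: val = 17 + 3 = 20, yield 20
Step 2: First next() gets 14, second next() gets the second value, third next() yields 20.
Therefore res = 20.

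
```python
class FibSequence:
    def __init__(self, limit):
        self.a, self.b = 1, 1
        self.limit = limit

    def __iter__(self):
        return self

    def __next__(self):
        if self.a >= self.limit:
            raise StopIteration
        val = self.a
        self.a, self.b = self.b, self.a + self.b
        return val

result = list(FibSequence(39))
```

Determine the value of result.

Step 1: Fibonacci-like sequence (a=1, b=1) until >= 39:
  Yield 1, then a,b = 1,2
  Yield 1, then a,b = 2,3
  Yield 2, then a,b = 3,5
  Yield 3, then a,b = 5,8
  Yield 5, then a,b = 8,13
  Yield 8, then a,b = 13,21
  Yield 13, then a,b = 21,34
  Yield 21, then a,b = 34,55
  Yield 34, then a,b = 55,89
Step 2: 55 >= 39, stop.
Therefore result = [1, 1, 2, 3, 5, 8, 13, 21, 34].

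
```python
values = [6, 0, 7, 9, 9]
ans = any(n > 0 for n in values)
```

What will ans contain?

Step 1: Check n > 0 for each element in [6, 0, 7, 9, 9]:
  6 > 0: True
  0 > 0: False
  7 > 0: True
  9 > 0: True
  9 > 0: True
Step 2: any() returns True.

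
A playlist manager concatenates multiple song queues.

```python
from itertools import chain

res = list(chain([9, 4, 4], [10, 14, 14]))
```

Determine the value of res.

Step 1: chain() concatenates iterables: [9, 4, 4] + [10, 14, 14].
Therefore res = [9, 4, 4, 10, 14, 14].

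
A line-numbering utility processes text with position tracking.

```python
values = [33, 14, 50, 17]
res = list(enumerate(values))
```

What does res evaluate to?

Step 1: enumerate pairs each element with its index:
  (0, 33)
  (1, 14)
  (2, 50)
  (3, 17)
Therefore res = [(0, 33), (1, 14), (2, 50), (3, 17)].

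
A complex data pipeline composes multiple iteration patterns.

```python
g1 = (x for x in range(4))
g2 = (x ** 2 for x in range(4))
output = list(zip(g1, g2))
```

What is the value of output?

Step 1: g1 produces [0, 1, 2, 3].
Step 2: g2 produces [0, 1, 4, 9].
Step 3: zip pairs them: [(0, 0), (1, 1), (2, 4), (3, 9)].
Therefore output = [(0, 0), (1, 1), (2, 4), (3, 9)].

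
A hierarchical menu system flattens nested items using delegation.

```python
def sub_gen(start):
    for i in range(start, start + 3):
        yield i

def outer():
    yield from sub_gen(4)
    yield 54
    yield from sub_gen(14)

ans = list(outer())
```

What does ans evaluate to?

Step 1: outer() delegates to sub_gen(4):
  yield 4
  yield 5
  yield 6
Step 2: yield 54
Step 3: Delegates to sub_gen(14):
  yield 14
  yield 15
  yield 16
Therefore ans = [4, 5, 6, 54, 14, 15, 16].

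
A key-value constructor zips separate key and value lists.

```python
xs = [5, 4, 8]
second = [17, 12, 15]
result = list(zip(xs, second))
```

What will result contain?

Step 1: zip pairs elements at same index:
  Index 0: (5, 17)
  Index 1: (4, 12)
  Index 2: (8, 15)
Therefore result = [(5, 17), (4, 12), (8, 15)].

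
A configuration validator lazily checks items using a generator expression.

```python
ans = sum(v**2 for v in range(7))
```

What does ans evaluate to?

Step 1: Compute v**2 for each v in range(7):
  v=0: 0**2 = 0
  v=1: 1**2 = 1
  v=2: 2**2 = 4
  v=3: 3**2 = 9
  v=4: 4**2 = 16
  v=5: 5**2 = 25
  v=6: 6**2 = 36
Step 2: sum = 0 + 1 + 4 + 9 + 16 + 25 + 36 = 91.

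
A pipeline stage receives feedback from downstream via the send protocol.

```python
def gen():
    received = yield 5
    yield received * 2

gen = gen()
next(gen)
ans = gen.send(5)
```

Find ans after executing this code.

Step 1: next(gen) advances to first yield, producing 5.
Step 2: send(5) resumes, received = 5.
Step 3: yield received * 2 = 5 * 2 = 10.
Therefore ans = 10.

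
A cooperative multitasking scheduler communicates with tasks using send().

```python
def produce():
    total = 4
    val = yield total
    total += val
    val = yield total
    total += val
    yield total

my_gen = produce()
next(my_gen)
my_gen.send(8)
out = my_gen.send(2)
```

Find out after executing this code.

Step 1: next() -> yield total=4.
Step 2: send(8) -> val=8, total = 4+8 = 12, yield 12.
Step 3: send(2) -> val=2, total = 12+2 = 14, yield 14.
Therefore out = 14.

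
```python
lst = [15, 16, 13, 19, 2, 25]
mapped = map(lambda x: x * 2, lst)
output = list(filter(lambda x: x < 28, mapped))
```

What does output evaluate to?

Step 1: Map x * 2:
  15 -> 30
  16 -> 32
  13 -> 26
  19 -> 38
  2 -> 4
  25 -> 50
Step 2: Filter for < 28:
  30: removed
  32: removed
  26: kept
  38: removed
  4: kept
  50: removed
Therefore output = [26, 4].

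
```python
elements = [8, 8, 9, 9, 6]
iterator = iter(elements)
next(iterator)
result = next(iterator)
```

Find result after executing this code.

Step 1: Create iterator over [8, 8, 9, 9, 6].
Step 2: next() consumes 8.
Step 3: next() returns 8.
Therefore result = 8.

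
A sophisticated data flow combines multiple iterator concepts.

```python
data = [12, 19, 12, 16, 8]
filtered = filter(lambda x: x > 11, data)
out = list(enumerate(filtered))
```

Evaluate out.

Step 1: Filter [12, 19, 12, 16, 8] for > 11: [12, 19, 12, 16].
Step 2: enumerate re-indexes from 0: [(0, 12), (1, 19), (2, 12), (3, 16)].
Therefore out = [(0, 12), (1, 19), (2, 12), (3, 16)].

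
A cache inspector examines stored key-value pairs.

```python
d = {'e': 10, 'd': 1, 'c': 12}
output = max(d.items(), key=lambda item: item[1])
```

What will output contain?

Step 1: Find item with maximum value:
  ('e', 10)
  ('d', 1)
  ('c', 12)
Step 2: Maximum value is 12 at key 'c'.
Therefore output = ('c', 12).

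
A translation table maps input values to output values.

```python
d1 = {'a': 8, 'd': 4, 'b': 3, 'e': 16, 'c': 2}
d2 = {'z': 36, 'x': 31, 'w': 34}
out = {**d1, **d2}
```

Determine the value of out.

Step 1: Merge d1 and d2 (d2 values override on key conflicts).
Step 2: d1 has keys ['a', 'd', 'b', 'e', 'c'], d2 has keys ['z', 'x', 'w'].
Therefore out = {'a': 8, 'd': 4, 'b': 3, 'e': 16, 'c': 2, 'z': 36, 'x': 31, 'w': 34}.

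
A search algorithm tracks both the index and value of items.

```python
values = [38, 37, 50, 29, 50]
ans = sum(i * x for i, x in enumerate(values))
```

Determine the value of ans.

Step 1: Compute i * x for each (i, x) in enumerate([38, 37, 50, 29, 50]):
  i=0, x=38: 0*38 = 0
  i=1, x=37: 1*37 = 37
  i=2, x=50: 2*50 = 100
  i=3, x=29: 3*29 = 87
  i=4, x=50: 4*50 = 200
Step 2: sum = 0 + 37 + 100 + 87 + 200 = 424.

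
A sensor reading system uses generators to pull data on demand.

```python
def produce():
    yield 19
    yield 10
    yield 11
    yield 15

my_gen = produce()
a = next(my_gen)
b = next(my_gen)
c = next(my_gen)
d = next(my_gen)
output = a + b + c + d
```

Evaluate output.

Step 1: Create generator and consume all values:
  a = next(my_gen) = 19
  b = next(my_gen) = 10
  c = next(my_gen) = 11
  d = next(my_gen) = 15
Step 2: output = 19 + 10 + 11 + 15 = 55.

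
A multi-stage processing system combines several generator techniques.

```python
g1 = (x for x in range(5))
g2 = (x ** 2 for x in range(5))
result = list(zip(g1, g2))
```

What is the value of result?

Step 1: g1 produces [0, 1, 2, 3, 4].
Step 2: g2 produces [0, 1, 4, 9, 16].
Step 3: zip pairs them: [(0, 0), (1, 1), (2, 4), (3, 9), (4, 16)].
Therefore result = [(0, 0), (1, 1), (2, 4), (3, 9), (4, 16)].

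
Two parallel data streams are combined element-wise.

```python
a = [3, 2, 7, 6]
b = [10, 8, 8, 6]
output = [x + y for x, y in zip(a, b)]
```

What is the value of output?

Step 1: Add corresponding elements:
  3 + 10 = 13
  2 + 8 = 10
  7 + 8 = 15
  6 + 6 = 12
Therefore output = [13, 10, 15, 12].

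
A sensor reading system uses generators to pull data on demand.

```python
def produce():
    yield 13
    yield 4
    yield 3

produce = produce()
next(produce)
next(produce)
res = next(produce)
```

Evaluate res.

Step 1: produce() creates a generator.
Step 2: next(produce) yields 13 (consumed and discarded).
Step 3: next(produce) yields 4 (consumed and discarded).
Step 4: next(produce) yields 3, assigned to res.
Therefore res = 3.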